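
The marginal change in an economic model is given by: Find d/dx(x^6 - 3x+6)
Power rule: d/dx(ax^n) = n·a·x^(n-1)
Term by term: 6·x^5 - 3

Answer: 6x^5 - 3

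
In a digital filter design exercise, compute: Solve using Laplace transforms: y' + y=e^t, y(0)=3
Take L: sY - 3+Y = 1/(s-1)
Y(s+1) = 1/(s-1)+3
Y = 1/((s-1)(s+1))+3/(s+1)
Partial fractions: 1/((s-1)(s+1)) = (1/2)/(s-1) - (1/2)/(s+1)
So Y = (1/2)/(s-1)+(5/2)/(s+1)
Inverse Laplace transform (L^(-1){1/(s-1)} = e^t, L^(-1){1/(s+1)} = e^(-t)):

Answer: y(t) = (1/2)·e^t+(5/2)·e^(-t)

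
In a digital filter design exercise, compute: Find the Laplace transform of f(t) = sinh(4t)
L{sinh(at)}=a/(s²-a²)
L{sinh(4t)}=4/(s²-16)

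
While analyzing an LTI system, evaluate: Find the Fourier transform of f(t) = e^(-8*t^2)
The Fourier transform of a Gaussian e^(-a * t^2) is sqrt(pi/a) * e^(-omega^2/(4a)).
With a = 8: F(omega) = sqrt(pi/8) * e^(-omega^2/32)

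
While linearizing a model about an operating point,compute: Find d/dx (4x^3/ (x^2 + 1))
Quotient rule: (f/g)' = (f'g - fg')/g²
f = 4x^3, f' = 12x^2
g = x^2+1, g' = 2x

Answer: (12x^2·(x^2+1)-8x^4)/(x^2+1)²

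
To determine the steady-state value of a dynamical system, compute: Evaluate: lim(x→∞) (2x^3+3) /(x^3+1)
Divide numerator and denominator by x^3:
lim (2+3/x^3)/(1+1/x^3)=2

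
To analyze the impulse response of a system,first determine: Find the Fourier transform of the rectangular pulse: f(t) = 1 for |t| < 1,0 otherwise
F(omega) = integral from -1 to 1 of e^(-j*omega*t) dt
= 2*sin(1*omega)/omega = 2*sinc(1*omega/pi)

Answer: 2*sin(1*omega)/omega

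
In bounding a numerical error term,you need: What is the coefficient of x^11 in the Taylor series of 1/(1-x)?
1/(1-x) = Σ x^n for |x|<1
All coefficients are 1

Answer: 1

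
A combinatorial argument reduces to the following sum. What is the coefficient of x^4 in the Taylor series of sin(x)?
sin(x) has only odd powers. Coefficient of x^4 = 0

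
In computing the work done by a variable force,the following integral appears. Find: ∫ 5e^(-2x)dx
Since d/dx[e^(-2x)]=-2e^(-2x), we get -5/2 e^(-2x)+C

Answer: (-5/2)e^(-2x)+C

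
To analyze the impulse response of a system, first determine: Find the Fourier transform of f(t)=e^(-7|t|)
Using the standard pair: F{e^(-a|t|)}=2a/(a^2+omega^2)
With a=7: F(omega)=14/(49+omega^2)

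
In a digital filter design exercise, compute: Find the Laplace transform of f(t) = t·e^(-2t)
L{t·e^(at)} = 1/(s-a)²
L{t·e^(-2t)} = 1/(s+2)²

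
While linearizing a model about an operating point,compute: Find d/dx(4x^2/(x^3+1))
Quotient rule: (f/g)'=(f'g - fg')/g²
f=4x^2, f'=8x
g=x^3+1, g'=3x^2

Answer: (8x·(x^3+1)-12x^4)/(x^3+1)²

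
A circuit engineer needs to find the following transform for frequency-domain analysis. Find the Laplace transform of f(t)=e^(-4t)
L{e^(at)} = 1/(s-a)
L{e^(-4t)} = 1/(s + 4)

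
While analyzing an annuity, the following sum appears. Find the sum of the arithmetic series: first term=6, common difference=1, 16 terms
Last term: a_n = 6+(16-1)·1 = 21
Sum = n(a_1+a_n)/2 = 16(6+21)/2 = 216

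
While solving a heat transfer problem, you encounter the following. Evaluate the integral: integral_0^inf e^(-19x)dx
integral_0^inf e^(-19x) dx = [-1/19 * e^(-19x)]_0^inf
= 0 - (-1/19) = 1/19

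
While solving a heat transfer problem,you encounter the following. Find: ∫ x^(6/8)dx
Power rule: ∫ x^(3/4) dx = x^(7/4)/(7/4)+C

Answer: (4/7)·x^(7/4)+C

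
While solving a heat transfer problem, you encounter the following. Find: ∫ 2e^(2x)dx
Since d/dx[e^(2x)]=2e^(2x), we get 1 e^(2x) + C

Answer: e^(2x) + C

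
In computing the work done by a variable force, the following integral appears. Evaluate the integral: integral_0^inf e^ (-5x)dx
integral_0^inf e^(-5x) dx=[-1/5 * e^(-5x)]_0^inf
=0 - (-1/5)=1/5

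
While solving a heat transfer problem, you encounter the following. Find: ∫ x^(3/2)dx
Power rule: ∫ x^(3/2) dx = x^(5/2)/(5/2)+C

Answer: (2/5)·x^(5/2)+C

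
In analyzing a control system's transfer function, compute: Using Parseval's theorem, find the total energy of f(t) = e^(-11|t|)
Parseval's theorem: E=integral |f(t)|^2 dt=(1/2pi) integral |F(omega)|^2 domega
E=integral_{-inf}^{inf} e^(-22|t|) dt=2*integral_0^inf e^(-22t) dt=2/(2*11)=1/11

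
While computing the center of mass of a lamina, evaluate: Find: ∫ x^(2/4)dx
Power rule: ∫ x^(1/2) dx = x^(3/2)/(3/2)+C

Answer: (2/3)·x^(3/2)+C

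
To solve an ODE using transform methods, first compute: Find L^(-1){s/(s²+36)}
L^(-1){s/(s²+w²)}=cos(wt)
Here w=6

Answer: cos(6t)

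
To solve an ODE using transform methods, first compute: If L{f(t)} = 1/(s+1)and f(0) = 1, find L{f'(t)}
L{f'(t)} = s·F(s) - f(0) = s/(s + 1) - 1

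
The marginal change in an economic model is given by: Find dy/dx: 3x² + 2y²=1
Differentiate: 6x+4y·(dy/dx)=0
dy/dx=-6x/(4y)=-(3/2)·(x/y)

Answer: dy/dx=-(3/2)·(x/y)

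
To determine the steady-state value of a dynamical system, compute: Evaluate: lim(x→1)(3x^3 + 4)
Polynomial is continuous, so substitute x=1:
3·1^3+4=7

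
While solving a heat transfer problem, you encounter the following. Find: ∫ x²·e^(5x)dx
Integration by parts twice:
First: u=x², dv=e^(5x) dx => x²e^(5x)/5 - (2/5)∫ xe^(5x) dx
Second (∫ xe^(5x) dx): xe^(5x)/5 - e^(5x)/25
Combining: e^(5x)(x²/5-2x/25+2/125)+C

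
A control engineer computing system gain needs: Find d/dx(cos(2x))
Chain rule: d/dx[cos(u)]=-sin(u)·u' where u=2x
u'=2

Answer: -2·sin(2x)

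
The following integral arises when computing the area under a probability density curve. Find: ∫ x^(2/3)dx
Power rule: ∫ x^(2/3) dx=x^(5/3)/(5/3)+C

Answer: (3/5)·x^(5/3)+C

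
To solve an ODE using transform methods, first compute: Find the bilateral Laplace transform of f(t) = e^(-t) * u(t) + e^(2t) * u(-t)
For e^(-t) * u(t): L = 1/(s + 1), Re(s) > -1
For e^(2t) * u(-t): L = -1/(s-2), Re(s) < 2
Combined: F(s) = 1/(s + 1) - 1/(s-2), -1 < Re(s) < 2

Answer: 1/(s + 1) - 1/(s-2), ROC: -1 < Re(s) < 2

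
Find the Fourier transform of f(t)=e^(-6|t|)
Using the standard pair: F{e^(-a|t|)} = 2a/(a^2 + omega^2)
With a = 6: F(omega) = 12/(36 + omega^2)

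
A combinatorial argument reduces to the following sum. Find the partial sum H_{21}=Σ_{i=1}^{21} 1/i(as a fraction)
H_21 = 1+1/2+1/3+...+1/21
= 18858053/5173168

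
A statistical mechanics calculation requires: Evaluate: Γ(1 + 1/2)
Γ(n+1/2)=(2n)!√π/(4^n·n!)
=2√π/(4·1)=(1/2)·√π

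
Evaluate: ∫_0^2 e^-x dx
Antiderivative: -e^-x
Evaluate: -(e^-2-1)

Answer: (e^-2-1)/(-1)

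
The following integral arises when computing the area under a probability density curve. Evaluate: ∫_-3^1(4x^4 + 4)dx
Step 1: Find antiderivative F(x) = (4/5)x^5+4x
Step 2: F(1) - F(-3) = 24/5 - (-1032/5) = 1056/5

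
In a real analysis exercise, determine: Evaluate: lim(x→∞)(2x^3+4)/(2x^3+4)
Divide numerator and denominator by x^3:
lim (2+4/x^3)/(2+4/x^3)=1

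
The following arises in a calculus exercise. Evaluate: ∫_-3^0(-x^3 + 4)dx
Step 1: Find antiderivative F(x)=(-1/4)x^4+4x
Step 2: F(0) - F(-3)=0 - (-129/4)=129/4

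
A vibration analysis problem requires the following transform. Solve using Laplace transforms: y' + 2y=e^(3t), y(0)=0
Take L: sY - 0+2Y=1/(s-3)
Y(s+2)=1/(s-3)+0
Y=1/((s-3)(s+2))+0/(s+2)
Partial fractions: 1/((s-3)(s+2))=(1/5)/(s-3) - (1/5)/(s+2)
So Y=(1/5)/(s-3) - (1/5)/(s+2)
Inverse Laplace transform (L^(-1){1/(s-3)}=e^(3t), L^(-1){1/(s+2)}=e^(-2t)):

Answer: y(t)=(1/5)·e^(3t) - (1/5)·e^(-2t)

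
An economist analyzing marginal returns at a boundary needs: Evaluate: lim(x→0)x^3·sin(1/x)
Squeeze theorem: -|x^3| ≤ x^3·sin(1/x) ≤ |x^3|
Since x^3 → 0 as x → 0, by squeeze theorem the limit is 0

Answer: 0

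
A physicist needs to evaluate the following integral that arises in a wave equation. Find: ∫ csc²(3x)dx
Since d/dx[-cot(3x)]=3csc²(3x), integral=-cot(3x)/3+C

Answer: (-1/3)cot(3x)+C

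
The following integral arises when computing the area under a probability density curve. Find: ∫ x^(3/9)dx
Power rule: ∫ x^(1/3) dx=x^(4/3)/(4/3) + C

Answer: (3/4)·x^(4/3) + C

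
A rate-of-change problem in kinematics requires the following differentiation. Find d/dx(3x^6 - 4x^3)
Power rule: d/dx(ax^n) = n·a·x^(n-1)
Term by term: 18·x^5 - 12·x^2

Answer: 18x^5 - 12x^2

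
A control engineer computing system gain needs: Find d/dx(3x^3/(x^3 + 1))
Quotient rule: (f/g)' = (f'g - fg')/g²
f = 3x^3, f' = 9x^2
g = x^3+1, g' = 3x^2

Answer: (9x^2·(x^3+1)-9x^5)/(x^3+1)²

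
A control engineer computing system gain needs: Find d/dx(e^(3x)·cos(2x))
Product rule: (fg)' = f'g+fg'
f = e^(3x), f' = 3·e^(3x)
g = cos(2x), g' = -2·sin(2x)

Answer: 3·e^(3x)·cos(2x)-2·e^(3x)·sin(2x)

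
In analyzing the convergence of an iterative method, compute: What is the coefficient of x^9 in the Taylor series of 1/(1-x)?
1/(1-x) = Σ x^n for |x|<1
All coefficients are 1

Answer: 1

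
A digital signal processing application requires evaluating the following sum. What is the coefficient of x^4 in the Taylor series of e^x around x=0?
Taylor series of e^x=Σ x^n/n!
Coefficient of x^4=1/4!=1/24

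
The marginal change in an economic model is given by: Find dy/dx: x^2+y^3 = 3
Differentiate: 2x + 3y^2·(dy/dx)=0
dy/dx=-2x/(3y^2)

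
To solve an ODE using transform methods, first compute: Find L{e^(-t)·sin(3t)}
First shifting: L{e^(at)f(t)}=F(s-a)
L{sin(3t)}=3/(s²+9)
Shift: 3/((s+1)²+9)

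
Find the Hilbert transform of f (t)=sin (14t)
The Hilbert transform shifts each frequency component by -pi/2.
H{sin(wt)}=-cos(wt)
With w=14: H{sin(14t)}=-cos(14t)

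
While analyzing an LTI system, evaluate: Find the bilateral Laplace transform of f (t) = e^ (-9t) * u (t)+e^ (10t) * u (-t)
For e^(-9t) * u(t): L=1/(s + 9), Re(s) > -9
For e^(10t) * u(-t): L=-1/(s-10), Re(s) < 10
Combined: F(s)=1/(s + 9) - 1/(s-10), -9 < Re(s) < 10

Answer: 1/(s + 9) - 1/(s-10), ROC: -9 < Re(s) < 10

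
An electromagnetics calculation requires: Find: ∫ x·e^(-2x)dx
Integration by parts: u=x, dv=e^(-2x) dx
du=dx, v=e^(-2x)/(-2)
=x·e^(-2x)/(-2) - ∫ e^(-2x)/(-2) dx
=x·e^(-2x)/(-2) - e^(-2x)/4+C

Answer: e^(-2x)(x/(-2)-1/4)+C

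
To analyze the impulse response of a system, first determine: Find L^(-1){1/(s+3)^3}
L^(-1){1/(s-a)^n}=t^(n-1)·e^(at)/(n-1)!
Here a=-3, n=3: t^2·e^(-3t)/2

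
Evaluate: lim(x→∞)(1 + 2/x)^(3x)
Rewrite as [(1 + 2/x)^x]^3.
lim(1 + 2/x)^x=e^2, so limit=(e^2)^3=e^6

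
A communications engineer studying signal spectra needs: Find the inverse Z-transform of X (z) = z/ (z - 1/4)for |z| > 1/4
Standard pair: z/(z-a) <-> a^n * u[n] for causal signals
With a = 1/4: x[n] = (1/4)^n * u[n]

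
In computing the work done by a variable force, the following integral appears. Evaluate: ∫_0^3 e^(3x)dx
Antiderivative: (1/3)e^(3x)
Evaluate: (1/3)(e^9 - 1)

Answer: (e^9 - 1)/3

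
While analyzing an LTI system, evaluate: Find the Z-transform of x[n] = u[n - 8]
Using the time-shift property: Z{u[n-8]} = z^(-8)*z/(z-1)
= z^(-7)/(z-1)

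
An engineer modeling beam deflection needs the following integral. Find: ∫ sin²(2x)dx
Using identity sin²(u)=(1 - cos(2u))/2:
∫ (1 - cos(4x))/2 dx=x/2 - sin(4x)/8+C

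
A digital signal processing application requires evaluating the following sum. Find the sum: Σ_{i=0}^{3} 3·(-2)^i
Geometric series: S=a(1 - r^n)/(1 - r)
a=3, r=-2, n=4
S=3(1 - 16)/3=-15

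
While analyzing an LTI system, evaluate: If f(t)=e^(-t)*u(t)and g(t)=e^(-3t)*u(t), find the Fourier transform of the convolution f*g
By the convolution theorem: F{f * g} = F(omega) * G(omega)
F(omega) = 1/(1+j * omega), G(omega) = 1/(3+j * omega)
F{f * g} = 1/((1+j * omega)(3+j * omega))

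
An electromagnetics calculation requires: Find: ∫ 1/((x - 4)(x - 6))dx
Partial fractions: 1/((x-4)(x-6))=A/(x-4) + B/(x-6)
A=-1/2, B=1/2
∫ [-1/2· 1/(x-4) + 1/2· 1/(x-6)] dx
=(1/2)[ln|x-6| - ln|x-4|] + C

Answer: (1/2)·ln|(x-6)/(x-4)| + C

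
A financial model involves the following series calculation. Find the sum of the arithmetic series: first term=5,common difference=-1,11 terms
Last term: a_n = 5+(11-1)·-1 = -5
Sum = n(a_1+a_n)/2 = 11(5+(-5))/2 = 0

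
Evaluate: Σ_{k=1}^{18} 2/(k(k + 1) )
Partial fractions: 2/(k(k + 1))=2/k - 2/(k + 1)
Telescoping sum: 2(1 - 1/19)=2·18/19

Answer: 36/19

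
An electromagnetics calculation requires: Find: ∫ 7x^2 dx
Using power rule: ∫ 7x^2 dx=7/3 x^3 + C=(7/3)x^3 + C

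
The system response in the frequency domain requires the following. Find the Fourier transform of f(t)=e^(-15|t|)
Using the standard pair: F{e^(-a|t|)} = 2a/(a^2+omega^2)
With a = 15: F(omega) = 30/(225+omega^2)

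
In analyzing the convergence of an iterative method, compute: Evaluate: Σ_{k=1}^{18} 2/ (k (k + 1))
Partial fractions: 2/(k(k + 1))=2/k - 2/(k + 1)
Telescoping sum: 2(1 - 1/19)=2·18/19

Answer: 36/19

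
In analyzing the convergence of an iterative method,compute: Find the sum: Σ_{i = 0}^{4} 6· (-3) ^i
Geometric series: S = a(1 - r^n)/(1 - r)
a = 6, r = -3, n = 5
S = 6(1 + 243)/4 = 366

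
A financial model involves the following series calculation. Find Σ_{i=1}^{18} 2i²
=2·n(n+1)(2n+1)/6=2·18·19·37/6=4218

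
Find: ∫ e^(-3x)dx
Since d/dx[e^(-3x)] = -3e^(-3x), we get -1/3 e^(-3x) + C

Answer: (-1/3)e^(-3x) + C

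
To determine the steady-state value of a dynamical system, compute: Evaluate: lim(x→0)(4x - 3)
Polynomial is continuous, so substitute x=0:
4·0 - 3=-3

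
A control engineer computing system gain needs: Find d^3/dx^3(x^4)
Apply power rule 3 times:
d^1: 4x^3
d^2: 12x^2
d^3: 24x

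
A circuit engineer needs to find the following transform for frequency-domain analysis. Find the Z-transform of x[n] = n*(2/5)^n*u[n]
Using the property Z{n*a^n*u[n]} = az/(z-a)^2
With a = 2/5: X(z) = (2/5)z/(z - 2/5)^2, |z| > 2/5

Answer: (2/5)z/(z - 2/5)^2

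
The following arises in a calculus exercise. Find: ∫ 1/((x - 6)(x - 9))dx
Partial fractions: 1/((x-6)(x-9))=A/(x-6) + B/(x-9)
A=-1/3, B=1/3
∫ [-1/3· 1/(x-6) + 1/3· 1/(x-9)] dx
=(1/3)[ln|x-9| - ln|x-6|] + C

Answer: (1/3)·ln|(x-9)/(x-6)| + C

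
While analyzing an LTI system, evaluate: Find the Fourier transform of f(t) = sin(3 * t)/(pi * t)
sin(W*t)/(pi*t)=(W/pi)*sinc(W*t/pi) is the impulse response of the ideal low-pass filter with cutoff W (here W=3).
Its Fourier transform is a rectangular function:
F(omega)=1 for |omega| < 3, 0 otherwise

Answer: rect(omega/6) [i.e., 1 for |omega| < 3, 0 otherwise]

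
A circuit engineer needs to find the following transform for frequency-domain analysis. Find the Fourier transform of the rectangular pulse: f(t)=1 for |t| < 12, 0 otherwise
F(omega)=integral from -12 to 12 of e^(-j*omega*t) dt
=2*sin(12*omega)/omega=24*sinc(12*omega/pi)

Answer: 2*sin(12*omega)/omega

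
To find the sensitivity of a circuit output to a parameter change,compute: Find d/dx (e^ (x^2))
Chain rule: d/dx[e^u]=e^u · u' where u=x^2
u'=2x

Answer: 2x·e^(x^2)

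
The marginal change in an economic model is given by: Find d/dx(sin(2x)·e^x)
Product rule: (fg)' = f'g + fg'
f = sin(2x), f' = 2·cos(2x)
g = e^x, g' = e^x

Answer: 2·cos(2x)·e^x + sin(2x)·e^x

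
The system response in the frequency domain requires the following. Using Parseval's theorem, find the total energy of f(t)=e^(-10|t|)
Parseval's theorem: E=integral |f(t)|^2 dt=(1/2pi) integral |F(omega)|^2 domega
E=integral_{-inf}^{inf} e^(-20|t|) dt=2*integral_0^inf e^(-20t) dt=2/(2*10)=1/10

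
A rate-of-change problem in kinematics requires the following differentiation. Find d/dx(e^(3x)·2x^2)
Product rule: (fg)'=f'g + fg'
f=e^(3x), f'=3·e^(3x)
g=2x^2, g'=4x

Answer: 6·e^(3x)·x^2 + 4·e^(3x)·x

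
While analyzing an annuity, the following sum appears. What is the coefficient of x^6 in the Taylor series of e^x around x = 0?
Taylor series of e^x = Σ x^n/n!
Coefficient of x^6 = 1/6! = 1/720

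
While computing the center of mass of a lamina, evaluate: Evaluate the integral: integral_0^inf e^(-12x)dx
integral_0^inf e^(-12x) dx = [-1/12 * e^(-12x)]_0^inf
= 0 - (-1/12) = 1/12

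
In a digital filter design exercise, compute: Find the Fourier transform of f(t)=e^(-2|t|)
Using the standard pair: F{e^(-a|t|)} = 2a/(a^2+omega^2)
With a = 2: F(omega) = 4/(4+omega^2)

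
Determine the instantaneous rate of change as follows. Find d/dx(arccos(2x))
d/dx[arccos(u)]=-u'/√(1-u²), u=2x, u'=2

Answer: -2/√(1-4x²)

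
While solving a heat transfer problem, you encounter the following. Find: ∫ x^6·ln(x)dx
By parts: u=ln(x), dv=x^6 dx
du=1/x dx, v=x^7/7
=x^7·ln(x)/7 - ∫ x^6/7 dx
=x^7·ln(x)/7 - x^7/49 + C

Answer: x^7(ln(x)/7 - 1/49) + C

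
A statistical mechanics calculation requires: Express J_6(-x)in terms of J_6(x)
For integer n: J_n(-x) = (-1)^n J_n(x)
With n = 6: J_6(-x) = (-1)^6 J_6(x) = J_6(x)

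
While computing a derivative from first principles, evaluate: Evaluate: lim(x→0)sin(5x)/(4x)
L'Hôpital (0/0): lim 5cos(5x)/4 = 5/4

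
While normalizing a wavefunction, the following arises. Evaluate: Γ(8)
Γ(n) = (n-1)! for positive integers
Γ(8) = 7! = 5040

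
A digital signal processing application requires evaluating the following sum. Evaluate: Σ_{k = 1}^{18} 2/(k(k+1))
Partial fractions: 2/(k(k+1))=2/k - 2/(k+1)
Telescoping sum: 2(1-1/19)=2·18/19

Answer: 36/19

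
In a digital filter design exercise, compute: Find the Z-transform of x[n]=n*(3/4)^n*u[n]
Using the property Z{n * a^n * u[n]}=az/(z-a)^2
With a=3/4: X(z)=(3/4)z/(z - 3/4)^2, |z| > 3/4

Answer: (3/4)z/(z - 3/4)^2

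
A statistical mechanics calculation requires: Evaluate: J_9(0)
J_n(0)=0 for all n > 0 (Bessel function of first kind)
J_9(0)=0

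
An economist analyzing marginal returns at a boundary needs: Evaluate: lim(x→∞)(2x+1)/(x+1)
Divide numerator and denominator by x:
lim (2 + 1/x)/(1 + 1/x)=2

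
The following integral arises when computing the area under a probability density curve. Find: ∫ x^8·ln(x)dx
By parts: u = ln(x), dv = x^8 dx
du = 1/x dx, v = x^9/9
= x^9·ln(x)/9 - ∫ x^8/9 dx
= x^9·ln(x)/9 - x^9/81+C

Answer: x^9(ln(x)/9-1/81)+C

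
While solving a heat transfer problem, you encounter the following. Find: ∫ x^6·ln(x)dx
By parts: u=ln(x), dv=x^6 dx
du=1/x dx, v=x^7/7
=x^7·ln(x)/7 - ∫ x^6/7 dx
=x^7·ln(x)/7 - x^7/49 + C

Answer: x^7(ln(x)/7 - 1/49) + C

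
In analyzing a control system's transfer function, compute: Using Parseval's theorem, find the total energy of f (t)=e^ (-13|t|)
Parseval's theorem: E=integral |f(t)|^2 dt=(1/2pi) integral |F(omega)|^2 domega
E=integral_{-inf}^{inf} e^(-26|t|) dt=2*integral_0^inf e^(-26t) dt=2/(2*13)=1/13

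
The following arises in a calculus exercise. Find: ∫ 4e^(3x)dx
Since d/dx[e^(3x)] = 3e^(3x), we get 4/3 e^(3x)+C

Answer: (4/3)e^(3x)+C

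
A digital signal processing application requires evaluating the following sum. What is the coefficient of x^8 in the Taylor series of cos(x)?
cos(x) = Σ (-1)^k x^(2k)/(2k)!
For x^8: (-1)^4/8! = 1/40320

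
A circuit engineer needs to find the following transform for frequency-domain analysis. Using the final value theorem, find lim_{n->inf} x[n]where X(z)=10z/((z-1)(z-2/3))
Final value theorem: lim x[n] = lim_{z->1} (z-1)*X(z)
(z-1)*X(z) = 10z/(z-2/3)
As z->1: 10/(1-2/3) = 10/(1/3) = 30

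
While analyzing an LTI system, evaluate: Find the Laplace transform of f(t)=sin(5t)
L{sin(wt)}=w/(s²+w²)
L{sin(5t)}=5/(s²+25)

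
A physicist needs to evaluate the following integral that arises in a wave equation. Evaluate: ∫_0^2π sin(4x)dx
Antiderivative: -cos(4x)/4
Evaluate at bounds: [-cos(4·2π)/4] - [-cos(4·0)/4]
= (-(1) + (1))/4 = 0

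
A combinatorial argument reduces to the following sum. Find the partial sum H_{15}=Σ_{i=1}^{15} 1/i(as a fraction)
H_15=1 + 1/2 + 1/3 + ... + 1/15
=1195757/360360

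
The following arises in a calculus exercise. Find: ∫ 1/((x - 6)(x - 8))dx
Partial fractions: 1/((x-6)(x-8)) = A/(x-6) + B/(x-8)
A = -1/2, B = 1/2
∫ [-1/2· 1/(x-6) + 1/2· 1/(x-8)] dx
= (1/2)[ln|x-8| - ln|x-6|] + C

Answer: (1/2)·ln|(x-8)/(x-6)| + C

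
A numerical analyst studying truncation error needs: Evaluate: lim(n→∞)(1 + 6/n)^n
This is the definition of e^6: lim(1+6/n)^n = e^6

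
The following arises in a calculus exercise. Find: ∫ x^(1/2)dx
Power rule: ∫ x^(1/2) dx = x^(3/2)/(3/2)+C

Answer: (2/3)·x^(3/2)+C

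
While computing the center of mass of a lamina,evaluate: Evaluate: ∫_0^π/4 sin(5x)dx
Antiderivative: -cos(5x)/5
Evaluate at bounds: [-cos(5·π/4)/5] - [-cos(5·0)/5]
= (-(-√2/2) + (1))/5 = 1/5 + √2/10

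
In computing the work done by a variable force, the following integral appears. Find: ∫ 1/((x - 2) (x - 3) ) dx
Partial fractions: 1/((x-2)(x-3))=A/(x-2)+B/(x-3)
A=-1, B=1
∫ [-1· 1/(x-2)+1· 1/(x-3)] dx
=(1)[ln|x-3| - ln|x-2|]+C

Answer: ln|(x-3)/(x-2)|+C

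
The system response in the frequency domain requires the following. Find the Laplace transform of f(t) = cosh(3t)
L{cosh(at)}=s/(s²-a²)
L{cosh(3t)}=s/(s²-9)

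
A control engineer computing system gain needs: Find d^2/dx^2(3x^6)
Apply power rule 2 times:
d^1: 18x^5
d^2: 90x^4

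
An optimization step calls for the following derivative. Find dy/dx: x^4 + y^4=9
Differentiate: 4x^3 + 4y^3·(dy/dx) = 0
dy/dx = -4x^3/(4y^3)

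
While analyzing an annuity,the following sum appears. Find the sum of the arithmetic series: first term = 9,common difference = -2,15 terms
Last term: a_n=9+(15-1)·-2=-19
Sum=n(a_1+a_n)/2=15(9+(-19))/2=-75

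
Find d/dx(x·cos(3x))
Product rule: (fg)' = f'g+fg'
f = x, f' = 1
g = cos(3x), g' = -3·sin(3x)

Answer: cos(3x)-3x·sin(3x)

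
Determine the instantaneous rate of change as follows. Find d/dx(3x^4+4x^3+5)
Power rule: d/dx(ax^n) = n·a·x^(n-1)
Term by term: 12·x^3 + 12·x^2

Answer: 12x^3 + 12x^2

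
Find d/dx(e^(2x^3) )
Chain rule: d/dx[e^u] = e^u · u' where u = 2x^3
u' = 6x^2

Answer: 6x^2·e^(2x^3)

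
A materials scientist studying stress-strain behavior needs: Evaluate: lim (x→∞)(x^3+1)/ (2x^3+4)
Divide numerator and denominator by x^3:
lim (1 + 1/x^3)/(2 + 4/x^3) = 1/2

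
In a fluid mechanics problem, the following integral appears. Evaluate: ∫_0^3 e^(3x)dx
Antiderivative: (1/3)e^(3x)
Evaluate: (1/3)(e^9-1)

Answer: (e^9-1)/3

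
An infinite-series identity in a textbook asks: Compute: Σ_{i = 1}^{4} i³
Using formula: Σ i^3 = [n(n+1)/2]² = [4·5/2]² = 100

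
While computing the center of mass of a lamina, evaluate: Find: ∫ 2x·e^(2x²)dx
Let u=2x², du=4x dx
∫ (1/2)e^u du=e^u/2+C

Answer: e^(2x²)/2+C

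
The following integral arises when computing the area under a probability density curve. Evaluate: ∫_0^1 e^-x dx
Antiderivative: -e^-x
Evaluate: -(e^-1 - 1)

Answer: (e^-1 - 1)/(-1)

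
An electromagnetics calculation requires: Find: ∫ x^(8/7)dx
Power rule: ∫ x^(8/7) dx = x^(15/7)/(15/7)+C

Answer: (7/15)·x^(15/7)+C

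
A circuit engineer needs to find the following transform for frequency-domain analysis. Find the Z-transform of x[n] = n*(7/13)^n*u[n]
Using the property Z{n*a^n*u[n]} = az/(z-a)^2
With a = 7/13: X(z) = (7/13)z/(z - 7/13)^2, |z| > 7/13

Answer: (7/13)z/(z - 7/13)^2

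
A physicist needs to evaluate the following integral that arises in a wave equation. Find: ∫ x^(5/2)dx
Power rule: ∫ x^(5/2) dx = x^(7/2)/(7/2)+C

Answer: (2/7)·x^(7/2)+C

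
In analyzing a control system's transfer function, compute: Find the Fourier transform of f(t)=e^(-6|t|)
Using the standard pair: F{e^(-a|t|)} = 2a/(a^2+omega^2)
With a = 6: F(omega) = 12/(36+omega^2)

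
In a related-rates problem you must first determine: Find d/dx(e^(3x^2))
Chain rule: d/dx[e^u] = e^u · u' where u = 3x^2
u' = 6x

Answer: 6x·e^(3x^2)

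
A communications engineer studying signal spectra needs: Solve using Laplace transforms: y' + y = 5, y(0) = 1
Take L of both sides: sY(s) - 1 + Y(s)=5/s
Y(s)(s + 1)=5/s + 1
Y(s)=5/(s(s + 1)) + 1/(s + 1)
Partial fractions: 5/(s(s + 1))=5/s - 5/(s + 1)
So Y(s)=5/s - 4/(s + 1)
Inverse transform (L^(-1){1/s}=1, L^(-1){1/(s + 1)}=e^(-t)):

Answer: y(t)=5 - 4·e^(-t)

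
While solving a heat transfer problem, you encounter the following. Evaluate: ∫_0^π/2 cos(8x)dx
Antiderivative: sin(8x)/8
Evaluate at bounds: [sin(8·π/2)/8] - [sin(8·0)/8]
= ((0) - (0))/8 = 0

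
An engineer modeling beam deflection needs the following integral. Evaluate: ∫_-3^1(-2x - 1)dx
Step 1: Find antiderivative F(x) = -x^2 - x
Step 2: F(1) - F(-3) = -2 - (-6) = 4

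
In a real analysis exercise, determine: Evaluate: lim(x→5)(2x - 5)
Polynomial is continuous, so substitute x = 5:
2·5-5 = 5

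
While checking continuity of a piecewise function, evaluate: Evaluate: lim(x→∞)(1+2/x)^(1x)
Rewrite as [(1+2/x)^x]^1.
lim(1+2/x)^x = e^2, so limit = (e^2)^1 = e^2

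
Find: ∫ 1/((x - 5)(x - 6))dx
Partial fractions: 1/((x-5)(x-6))=A/(x-5)+B/(x-6)
A=-1, B=1
∫ [-1· 1/(x-5)+1· 1/(x-6)] dx
=(1)[ln|x-6| - ln|x-5|]+C

Answer: ln|(x-6)/(x-5)|+C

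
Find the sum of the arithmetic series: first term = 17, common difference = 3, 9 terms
Last term: a_n=17 + (9 - 1)·3=41
Sum=n(a_1 + a_n)/2=9(17 + 41)/2=261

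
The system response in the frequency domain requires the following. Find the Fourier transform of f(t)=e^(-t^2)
The Fourier transform of a Gaussian e^(-t^2) is sqrt(pi) * e^(-omega^2/4).
With a=1: F(omega)=sqrt(pi) * e^(-omega^2/4)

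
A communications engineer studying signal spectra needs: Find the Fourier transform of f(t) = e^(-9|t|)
Using the standard pair: F{e^(-a|t|)}=2a/(a^2 + omega^2)
With a=9: F(omega)=18/(81 + omega^2)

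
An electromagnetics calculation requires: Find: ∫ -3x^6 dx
Using power rule: ∫ -3x^6 dx=-3/7 x^7+C=(-3/7)x^7+C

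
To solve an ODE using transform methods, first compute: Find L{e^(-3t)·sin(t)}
First shifting: L{e^(at)f(t)}=F(s-a)
L{sin(t)}=1/(s²+1)
Shift: 1/((s+3)²+1)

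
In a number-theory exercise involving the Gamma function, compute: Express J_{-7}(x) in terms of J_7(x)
For integer n: J_{-n}(x) = (-1)^n J_n(x)
With n = 7: J_{-7}(x) = (-1)^7 J_7(x) = -J_7(x)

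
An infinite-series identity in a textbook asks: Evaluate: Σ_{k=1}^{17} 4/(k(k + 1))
Partial fractions: 4/(k(k+1)) = 4/k - 4/(k+1)
Telescoping sum: 4(1-1/18) = 4·17/18

Answer: 34/9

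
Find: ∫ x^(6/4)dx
Power rule: ∫ x^(3/2) dx = x^(5/2)/(5/2)+C

Answer: (2/5)·x^(5/2)+C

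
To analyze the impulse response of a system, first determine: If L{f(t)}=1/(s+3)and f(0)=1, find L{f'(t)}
L{f'(t)}=s·F(s) - f(0)=s/(s+3)-1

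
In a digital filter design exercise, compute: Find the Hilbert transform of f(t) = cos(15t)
The Hilbert transform shifts each frequency component by -pi/2.
H{cos(wt)}=sin(wt)
With w=15: H{cos(15t)}=sin(15t)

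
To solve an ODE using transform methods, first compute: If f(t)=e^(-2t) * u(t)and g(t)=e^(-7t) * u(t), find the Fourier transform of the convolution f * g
By the convolution theorem: F{f * g}=F(omega) * G(omega)
F(omega)=1/(2 + j * omega), G(omega)=1/(7 + j * omega)
F{f * g}=1/((2 + j * omega)(7 + j * omega))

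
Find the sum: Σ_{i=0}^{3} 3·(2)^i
Geometric series: S = a(1 - r^n)/(1 - r)
a = 3, r = 2, n = 4
S = 3(1 - 16)/-1 = 45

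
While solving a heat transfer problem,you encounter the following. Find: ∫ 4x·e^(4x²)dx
Let u=4x², du=8x dx
∫ (1/2)e^u du=e^u/2 + C

Answer: e^(4x²)/2 + C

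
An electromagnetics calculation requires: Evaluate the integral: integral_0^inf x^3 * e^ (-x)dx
This is a Gamma integral. Substitute u=1x:
integral_0^inf x^3*e^(-x) dx=(1/1^4) integral_0^inf u^3*e^(-u) du
=Gamma(4)/1^4=3!/1^4=6/1

Answer: 6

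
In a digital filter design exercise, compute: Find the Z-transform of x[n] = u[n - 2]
Using the time-shift property: Z{u[n-2]} = z^(-2)*z/(z-1)
= z^(-1)/(z-1)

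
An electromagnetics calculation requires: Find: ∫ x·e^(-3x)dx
Integration by parts: u=x, dv=e^(-3x) dx
du=dx, v=e^(-3x)/(-3)
=x·e^(-3x)/(-3) - ∫ e^(-3x)/(-3) dx
=x·e^(-3x)/(-3) - e^(-3x)/9 + C

Answer: e^(-3x)(x/(-3) - 1/9) + C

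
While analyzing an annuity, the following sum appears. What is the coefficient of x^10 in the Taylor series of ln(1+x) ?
ln(1 + x)=Σ (-1)^(n + 1) x^n/n
Coefficient of x^10=(-1)^11/10=-1/10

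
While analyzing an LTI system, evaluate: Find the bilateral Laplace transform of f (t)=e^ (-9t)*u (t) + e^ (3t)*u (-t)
For e^(-9t) * u(t): L = 1/(s+9), Re(s) > -9
For e^(3t) * u(-t): L = -1/(s-3), Re(s) < 3
Combined: F(s) = 1/(s+9)-1/(s-3), -9 < Re(s) < 3

Answer: 1/(s+9)-1/(s-3), ROC: -9 < Re(s) < 3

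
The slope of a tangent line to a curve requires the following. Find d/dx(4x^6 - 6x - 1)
Power rule: d/dx(ax^n) = n·a·x^(n-1)
Term by term: 24·x^5-6

Answer: 24x^5-6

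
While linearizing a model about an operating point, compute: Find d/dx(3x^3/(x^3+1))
Quotient rule: (f/g)'=(f'g - fg')/g²
f=3x^3, f'=9x^2
g=x^3 + 1, g'=3x^2

Answer: (9x^2·(x^3 + 1) - 9x^5)/(x^3 + 1)²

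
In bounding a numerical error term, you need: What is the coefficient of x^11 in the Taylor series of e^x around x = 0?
Taylor series of e^x = Σ x^n/n!
Coefficient of x^11 = 1/11! = 1/39916800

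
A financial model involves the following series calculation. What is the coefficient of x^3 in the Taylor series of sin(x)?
sin(x)=Σ (-1)^k x^(2k+1)/(2k+1)!
For x^3: (-1)^1/3!=-1/6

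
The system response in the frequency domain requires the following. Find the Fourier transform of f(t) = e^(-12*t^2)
The Fourier transform of a Gaussian e^(-a*t^2) is sqrt(pi/a)*e^(-omega^2/(4a)).
With a=12: F(omega)=sqrt(pi/12)*e^(-omega^2/48)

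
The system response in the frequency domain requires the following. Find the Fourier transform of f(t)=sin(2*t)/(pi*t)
sin(W * t)/(pi * t) = (W/pi) * sinc(W * t/pi) is the impulse response of the ideal low-pass filter with cutoff W (here W = 2).
Its Fourier transform is a rectangular function:
F(omega) = 1 for |omega| < 2, 0 otherwise

Answer: rect(omega/4) [i.e., 1 for |omega| < 2, 0 otherwise]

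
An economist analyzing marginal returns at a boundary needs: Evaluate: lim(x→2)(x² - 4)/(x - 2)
Factor: (x² - 4)=(x-2)(x + 2)
Cancel (x-2): lim(x→2) (x + 2)=4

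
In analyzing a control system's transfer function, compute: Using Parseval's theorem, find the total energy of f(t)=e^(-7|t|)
Parseval's theorem: E=integral |f(t)|^2 dt=(1/2pi) integral |F(omega)|^2 domega
E=integral_{-inf}^{inf} e^(-14|t|) dt=2*integral_0^inf e^(-14t) dt=2/(2*7)=1/7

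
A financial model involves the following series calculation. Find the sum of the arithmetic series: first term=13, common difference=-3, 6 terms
Last term: a_n=13 + (6 - 1)·-3=-2
Sum=n(a_1 + a_n)/2=6(13 + (-2))/2=33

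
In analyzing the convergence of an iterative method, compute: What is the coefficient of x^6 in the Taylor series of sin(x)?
sin(x) has only odd powers. Coefficient of x^6 = 0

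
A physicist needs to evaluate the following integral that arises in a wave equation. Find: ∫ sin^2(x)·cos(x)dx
Let u = sin(x), du = cos(x) dx
∫ u^2 du = u^3/3 + C

Answer: sin^3(x)/3 + C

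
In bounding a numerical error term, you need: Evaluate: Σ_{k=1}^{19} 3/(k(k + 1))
Partial fractions: 3/(k(k+1))=3/k - 3/(k+1)
Telescoping sum: 3(1-1/20)=3·19/20

Answer: 57/20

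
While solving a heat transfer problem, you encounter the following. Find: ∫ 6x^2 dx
Using power rule: ∫ 6x^2 dx=6/3 x^3+C=2x^3+C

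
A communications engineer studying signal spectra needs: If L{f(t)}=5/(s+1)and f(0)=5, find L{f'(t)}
L{f'(t)} = s·F(s) - f(0) = 5s/(s + 1) - 5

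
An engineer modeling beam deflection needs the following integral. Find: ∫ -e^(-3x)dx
Since d/dx[e^(-3x)] = -3e^(-3x), we get 1/3 e^(-3x) + C

Answer: (1/3)e^(-3x) + C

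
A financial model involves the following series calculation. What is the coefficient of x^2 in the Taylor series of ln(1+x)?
ln(1+x)=Σ (-1)^(n+1) x^n/n
Coefficient of x^2=(-1)^3/2=-1/2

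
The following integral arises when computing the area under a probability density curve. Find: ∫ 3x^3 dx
Using power rule: ∫ 3x^3 dx=3/4 x^4 + C=(3/4)x^4 + C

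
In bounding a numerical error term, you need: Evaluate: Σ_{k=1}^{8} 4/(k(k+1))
Partial fractions: 4/(k(k + 1))=4/k - 4/(k + 1)
Telescoping sum: 4(1 - 1/9)=4·8/9

Answer: 32/9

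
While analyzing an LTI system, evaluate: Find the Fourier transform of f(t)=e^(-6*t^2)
The Fourier transform of a Gaussian e^(-a*t^2) is sqrt(pi/a)*e^(-omega^2/(4a)).
With a=6: F(omega)=sqrt(pi/6)*e^(-omega^2/24)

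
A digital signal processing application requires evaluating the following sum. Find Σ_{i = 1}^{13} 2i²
= 2·n(n + 1)(2n + 1)/6 = 2·13·14·27/6 = 1638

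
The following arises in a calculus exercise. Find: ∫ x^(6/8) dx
Power rule: ∫ x^(3/4) dx=x^(7/4)/(7/4)+C

Answer: (4/7)·x^(7/4)+C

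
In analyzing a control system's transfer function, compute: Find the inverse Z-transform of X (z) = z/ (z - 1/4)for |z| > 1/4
Standard pair: z/(z-a) <-> a^n*u[n] for causal signals
With a=1/4: x[n]=(1/4)^n*u[n]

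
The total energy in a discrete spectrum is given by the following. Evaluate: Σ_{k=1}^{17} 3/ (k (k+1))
Partial fractions: 3/(k(k + 1))=3/k - 3/(k + 1)
Telescoping sum: 3(1 - 1/18)=3·17/18

Answer: 17/6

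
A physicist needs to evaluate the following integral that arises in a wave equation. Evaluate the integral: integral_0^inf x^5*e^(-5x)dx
This is a Gamma integral. Substitute u = 5x (du = 5 dx):
integral_0^inf x^5 * e^(-5x) dx = (1/5^6) integral_0^inf u^5 * e^(-u) du
= Gamma(6)/5^6 = 5!/5^6 = 120/15625

Answer: 24/3125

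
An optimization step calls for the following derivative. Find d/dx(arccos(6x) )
d/dx[arccos(u)]=-u'/√(1-u²), u=6x, u'=6

Answer: -6/√(1 - 36x²)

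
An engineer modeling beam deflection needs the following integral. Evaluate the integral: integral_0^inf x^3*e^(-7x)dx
This is a Gamma integral. Substitute u=7x (du=7 dx):
integral_0^inf x^3 * e^(-7x) dx=(1/7^4) integral_0^inf u^3 * e^(-u) du
=Gamma(4)/7^4=3!/7^4=6/2401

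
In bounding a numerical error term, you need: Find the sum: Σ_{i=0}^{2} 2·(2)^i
Geometric series: S = a(1 - r^n)/(1 - r)
a = 2, r = 2, n = 3
S = 2(1-8)/-1 = 14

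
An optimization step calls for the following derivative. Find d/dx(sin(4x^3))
Chain rule: d/dx[sin(u)]=cos(u)·u' where u=4x^3
u'=12x^2

Answer: 12x^2·cos(4x^3)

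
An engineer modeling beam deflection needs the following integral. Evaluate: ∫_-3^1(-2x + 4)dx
Step 1: Find antiderivative F(x)=-x^2+4x
Step 2: F(1) - F(-3)=3 - (-21)=24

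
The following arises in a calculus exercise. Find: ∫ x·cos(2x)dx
By parts: u = x, dv = cos(2x) dx
du = dx, v = sin(2x)/2
= x·sin(2x)/2 + cos(2x)/2² + C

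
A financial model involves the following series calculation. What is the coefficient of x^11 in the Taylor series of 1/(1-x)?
1/(1-x) = Σ x^n for |x|<1
All coefficients are 1

Answer: 1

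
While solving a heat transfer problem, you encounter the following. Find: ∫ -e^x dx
Since d/dx[e^x]=+e^x, we get -1e^x+C

Answer: -e^x+C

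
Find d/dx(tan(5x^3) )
Chain rule: d/dx[tan(u)]=sec²(u)·u' where u=5x^3
u'=15x^2

Answer: 15x^2·sec²(5x^3)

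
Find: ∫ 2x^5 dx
Using power rule: ∫ 2x^5 dx = 2/6 x^6 + C = (1/3)x^6 + C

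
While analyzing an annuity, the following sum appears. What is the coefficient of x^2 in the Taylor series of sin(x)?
sin(x) has only odd powers. Coefficient of x^2 = 0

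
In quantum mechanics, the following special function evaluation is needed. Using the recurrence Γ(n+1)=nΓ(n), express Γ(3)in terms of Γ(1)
Γ(3)=2Γ(2)=2·1Γ(1)=...=2!·Γ(1)=2·Γ(1)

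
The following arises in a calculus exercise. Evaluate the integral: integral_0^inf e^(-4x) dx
integral_0^inf e^(-4x) dx=[-1/4 * e^(-4x)]_0^inf
=0 - (-1/4)=1/4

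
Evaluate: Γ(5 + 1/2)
Γ(n + 1/2) = (2n)!√π/(4^n·n!)
= 3628800√π/(1024·120) = (945/32)·√π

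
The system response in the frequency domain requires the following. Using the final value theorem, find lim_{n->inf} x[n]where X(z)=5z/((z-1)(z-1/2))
Final value theorem: lim x[n] = lim_{z->1} (z-1) * X(z)
(z-1) * X(z) = 5z/(z-1/2)
As z->1: 5/(1 - 1/2) = 5/(1/2) = 10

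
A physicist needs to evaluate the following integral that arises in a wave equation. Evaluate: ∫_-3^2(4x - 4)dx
Step 1: Find antiderivative F(x)=2x^2 - 4x
Step 2: F(2) - F(-3)=0 - (30)=-30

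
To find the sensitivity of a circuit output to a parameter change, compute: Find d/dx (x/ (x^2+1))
Quotient rule: (f/g)'=(f'g - fg')/g²
f=x, f'=1
g=x^2+1, g'=2x

Answer: (1·(x^2+1)-2x^2)/(x^2+1)²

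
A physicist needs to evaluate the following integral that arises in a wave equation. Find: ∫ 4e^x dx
Since d/dx[e^x] = + e^x, we get 4e^x + C

Answer: 4e^x + C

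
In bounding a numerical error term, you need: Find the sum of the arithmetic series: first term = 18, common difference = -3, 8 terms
Last term: a_n = 18+(8-1)·-3 = -3
Sum = n(a_1+a_n)/2 = 8(18+(-3))/2 = 60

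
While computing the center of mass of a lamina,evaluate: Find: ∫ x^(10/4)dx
Power rule: ∫ x^(5/2) dx=x^(7/2)/(7/2) + C

Answer: (2/7)·x^(7/2) + C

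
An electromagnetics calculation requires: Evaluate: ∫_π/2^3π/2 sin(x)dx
Antiderivative: -cos(x)
Evaluate at bounds: [-cos(1·3π/2)/1] - [-cos(1·π/2)/1]
= (-(0)+(0))/1 = 0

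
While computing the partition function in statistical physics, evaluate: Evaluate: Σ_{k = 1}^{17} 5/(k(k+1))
Partial fractions: 5/(k(k+1)) = 5/k - 5/(k+1)
Telescoping sum: 5(1-1/18) = 5·17/18

Answer: 85/18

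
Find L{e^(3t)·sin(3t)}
First shifting: L{e^(at)f(t)} = F(s-a)
L{sin(3t)} = 3/(s²+9)
Shift: 3/((s-3)²+9)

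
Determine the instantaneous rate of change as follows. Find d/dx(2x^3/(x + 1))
Quotient rule: (f/g)'=(f'g - fg')/g²
f=2x^3, f'=6x^2
g=x + 1, g'=1

Answer: (6x^2·(x + 1) - 2x^3)/(x + 1)²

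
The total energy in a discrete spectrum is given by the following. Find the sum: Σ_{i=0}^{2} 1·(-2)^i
Geometric series: S=a(1 - r^n)/(1 - r)
a=1, r=-2, n=3
S=1(1+8)/3=3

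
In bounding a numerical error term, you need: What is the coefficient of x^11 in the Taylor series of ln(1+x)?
ln(1 + x)=Σ (-1)^(n + 1) x^n/n
Coefficient of x^11=(-1)^12/11=1/11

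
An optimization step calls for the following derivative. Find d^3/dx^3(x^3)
Apply power rule 3 times:
d^1: 3x^2
d^2: 6x
d^3: 6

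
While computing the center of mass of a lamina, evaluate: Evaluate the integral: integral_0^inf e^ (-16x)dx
integral_0^inf e^(-16x) dx = [-1/16*e^(-16x)]_0^inf
= 0 - (-1/16) = 1/16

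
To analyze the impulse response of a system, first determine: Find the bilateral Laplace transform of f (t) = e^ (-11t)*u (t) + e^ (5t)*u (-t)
For e^(-11t) * u(t): L = 1/(s + 11), Re(s) > -11
For e^(5t) * u(-t): L = -1/(s-5), Re(s) < 5
Combined: F(s) = 1/(s + 11) - 1/(s-5), -11 < Re(s) < 5

Answer: 1/(s + 11) - 1/(s-5), ROC: -11 < Re(s) < 5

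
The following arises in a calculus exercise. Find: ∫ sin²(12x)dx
Using identity sin²(u)=(1 - cos(2u))/2:
∫ (1 - cos(24x))/2 dx=x/2 - sin(24x)/48 + C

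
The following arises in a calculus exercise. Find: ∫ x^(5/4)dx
Power rule: ∫ x^(5/4) dx = x^(9/4)/(9/4) + C

Answer: (4/9)·x^(9/4) + C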